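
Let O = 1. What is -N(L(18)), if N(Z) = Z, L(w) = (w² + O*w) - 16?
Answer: -326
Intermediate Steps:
L(w) = -16 + w + w² (L(w) = (w² + 1*w) - 16 = (w² + w) - 16 = (w + w²) - 16 = -16 + w + w²)
-N(L(18)) = -(-16 + 18 + 18²) = -(-16 + 18 + 324) = -1*326 = -326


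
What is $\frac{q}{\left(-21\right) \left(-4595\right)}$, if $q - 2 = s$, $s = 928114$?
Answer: $\frac{44196}{4595} \approx 9.6183$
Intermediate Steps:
$q = 928116$ ($q = 2 + 928114 = 928116$)
$\frac{q}{\left(-21\right) \left(-4595\right)} = \frac{928116}{\left(-21\right) \left(-4595\right)} = \frac{928116}{96495} = 928116 \cdot \frac{1}{96495} = \frac{44196}{4595}$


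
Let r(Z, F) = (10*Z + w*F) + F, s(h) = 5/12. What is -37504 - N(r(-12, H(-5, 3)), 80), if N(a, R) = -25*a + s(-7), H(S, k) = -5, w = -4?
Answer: -481553/12 ≈ -40129.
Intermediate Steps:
s(h) = 5/12 (s(h) = 5*(1/12) = 5/12)
r(Z, F) = -3*F + 10*Z (r(Z, F) = (10*Z - 4*F) + F = (-4*F + 10*Z) + F = -3*F + 10*Z)
N(a, R) = 5/12 - 25*a (N(a, R) = -25*a + 5/12 = 5/12 - 25*a)
-37504 - N(r(-12, H(-5, 3)), 80) = -37504 - (5/12 - 25*(-3*(-5) + 10*(-12))) = -37504 - (5/12 - 25*(15 - 120)) = -37504 - (5/12 - 25*(-105)) = -37504 - (5/12 + 2625) = -37504 - 1*31505/12 = -37504 - 31505/12 = -481553/12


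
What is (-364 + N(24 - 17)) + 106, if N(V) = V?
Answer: -251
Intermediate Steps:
(-364 + N(24 - 17)) + 106 = (-364 + (24 - 17)) + 106 = (-364 + 7) + 106 = -357 + 106 = -251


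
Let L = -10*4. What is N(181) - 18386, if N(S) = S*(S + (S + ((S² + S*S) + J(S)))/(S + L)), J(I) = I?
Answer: 13951879/141 ≈ 98950.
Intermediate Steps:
L = -40
N(S) = S*(S + (2*S + 2*S²)/(-40 + S)) (N(S) = S*(S + (S + ((S² + S*S) + S))/(S - 40)) = S*(S + (S + ((S² + S²) + S))/(-40 + S)) = S*(S + (S + (2*S² + S))/(-40 + S)) = S*(S + (S + (S + 2*S²))/(-40 + S)) = S*(S + (2*S + 2*S²)/(-40 + S)))
N(181) - 18386 = 181²*(-38 + 3*181)/(-40 + 181) - 18386 = 32761*(-38 + 543)/141 - 18386 = 32761*(1/141)*505 - 18386 = 16544305/141 - 18386 = 13951879/141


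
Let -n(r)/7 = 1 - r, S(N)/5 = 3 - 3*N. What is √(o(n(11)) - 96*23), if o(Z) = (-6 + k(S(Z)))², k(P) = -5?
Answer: I*√2087 ≈ 45.684*I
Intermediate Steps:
S(N) = 15 - 15*N (S(N) = 5*(3 - 3*N) = 15 - 15*N)
n(r) = -7 + 7*r (n(r) = -7*(1 - r) = -7 + 7*r)
o(Z) = 121 (o(Z) = (-6 - 5)² = (-11)² = 121)
√(o(n(11)) - 96*23) = √(121 - 96*23) = √(121 - 2208) = √(-2087) = I*√2087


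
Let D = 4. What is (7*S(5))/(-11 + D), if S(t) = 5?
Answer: -5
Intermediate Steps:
(7*S(5))/(-11 + D) = (7*5)/(-11 + 4) = 35/(-7) = 35*(-1/7) = -5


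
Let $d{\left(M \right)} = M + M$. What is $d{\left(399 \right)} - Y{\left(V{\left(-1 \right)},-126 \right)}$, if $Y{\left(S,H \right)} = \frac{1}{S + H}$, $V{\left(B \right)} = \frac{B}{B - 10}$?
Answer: $\frac{1105241}{1385} \approx 798.01$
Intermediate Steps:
$V{\left(B \right)} = \frac{B}{-10 + B}$
$Y{\left(S,H \right)} = \frac{1}{H + S}$
$d{\left(M \right)} = 2 M$
$d{\left(399 \right)} - Y{\left(V{\left(-1 \right)},-126 \right)} = 2 \cdot 399 - \frac{1}{-126 - \frac{1}{-10 - 1}} = 798 - \frac{1}{-126 - \frac{1}{-11}} = 798 - \frac{1}{-126 - - \frac{1}{11}} = 798 - \frac{1}{-126 + \frac{1}{11}} = 798 - \frac{1}{- \frac{1385}{11}} = 798 - - \frac{11}{1385} = 798 + \frac{11}{1385} = \frac{1105241}{1385}$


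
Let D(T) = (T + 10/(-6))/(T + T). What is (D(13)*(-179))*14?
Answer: -42602/39 ≈ -1092.4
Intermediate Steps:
D(T) = (-5/3 + T)/(2*T) (D(T) = (T + 10*(-⅙))/((2*T)) = (T - 5/3)*(1/(2*T)) = (-5/3 + T)*(1/(2*T)) = (-5/3 + T)/(2*T))
(D(13)*(-179))*14 = (((⅙)*(-5 + 3*13)/13)*(-179))*14 = (((⅙)*(1/13)*(-5 + 39))*(-179))*14 = (((⅙)*(1/13)*34)*(-179))*14 = ((17/39)*(-179))*14 = -3043/39*14 = -42602/39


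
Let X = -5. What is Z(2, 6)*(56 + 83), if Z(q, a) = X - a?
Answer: -1529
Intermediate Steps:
Z(q, a) = -5 - a
Z(2, 6)*(56 + 83) = (-5 - 1*6)*(56 + 83) = (-5 - 6)*139 = -11*139 = -1529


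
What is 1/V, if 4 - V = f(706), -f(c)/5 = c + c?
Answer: 1/7064 ≈ 0.00014156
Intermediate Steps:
f(c) = -10*c (f(c) = -5*(c + c) = -10*c)
V = 7064 (V = 4 - (-10)*706 = 4 - 1*(-7060) = 4 + 7060 = 7064)
1/V = 1/7064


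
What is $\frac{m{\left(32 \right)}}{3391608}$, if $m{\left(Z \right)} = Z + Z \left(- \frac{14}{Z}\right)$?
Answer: $\frac{3}{565268} \approx 5.3072 \cdot 10^{-6}$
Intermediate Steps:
$m{\left(Z \right)} = -14 + Z$ ($m{\left(Z \right)} = Z - 14 = -14 + Z$)
$\frac{m{\left(32 \right)}}{3391608} = \frac{-14 + 32}{3391608} = 18 \cdot \frac{1}{3391608} = \frac{3}{565268}$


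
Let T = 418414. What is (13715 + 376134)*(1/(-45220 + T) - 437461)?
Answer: -63645898037984617/373194 ≈ -1.7054e+11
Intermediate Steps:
(13715 + 376134)*(1/(-45220 + T) - 437461) = (13715 + 376134)*(1/(-45220 + 418414) - 437461) = 389849*(1/373194 - 437461) = 389849*(-163257820433/373194) = -63645898037984617/373194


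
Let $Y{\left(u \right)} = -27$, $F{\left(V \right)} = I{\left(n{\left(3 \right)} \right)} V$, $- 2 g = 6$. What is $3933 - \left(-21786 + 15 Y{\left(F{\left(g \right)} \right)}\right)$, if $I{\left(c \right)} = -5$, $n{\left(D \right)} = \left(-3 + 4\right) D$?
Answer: $26124$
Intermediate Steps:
$n{\left(D \right)} = D$ ($n{\left(D \right)} = 1 D = D$)
$g = -3$ ($g = \left(- \frac{1}{2}\right) 6 = -3$)
$F{\left(V \right)} = - 5 V$
$3933 - \left(-21786 + 15 Y{\left(F{\left(g \right)} \right)}\right) = 3933 - -22191 = 3933 + \left(405 + 21786\right) = 3933 + 22191 = 26124$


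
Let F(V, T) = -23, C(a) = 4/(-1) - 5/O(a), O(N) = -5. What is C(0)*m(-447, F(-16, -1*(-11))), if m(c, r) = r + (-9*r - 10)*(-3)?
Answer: 1842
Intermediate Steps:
C(a) = -3 (C(a) = 4/(-1) - 5/(-5) = 4*(-1) - 5*(-⅕) = -4 + 1 = -3)
m(c, r) = 30 + 28*r (m(c, r) = r + (-10 - 9*r)*(-3) = r + (30 + 27*r) = 30 + 28*r)
C(0)*m(-447, F(-16, -1*(-11))) = -3*(30 + 28*(-23)) = -3*(30 - 644) = -3*(-614) = 1842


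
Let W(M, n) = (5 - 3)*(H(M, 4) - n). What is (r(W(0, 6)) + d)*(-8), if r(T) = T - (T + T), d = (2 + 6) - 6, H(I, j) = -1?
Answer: -128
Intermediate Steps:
W(M, n) = -2 - 2*n (W(M, n) = (5 - 3)*(-1 - n) = 2*(-1 - n) = -2 - 2*n)
d = 2 (d = 8 - 6 = 2)
r(T) = -T (r(T) = T - 2*T = -T)
(r(W(0, 6)) + d)*(-8) = (-(-2 - 2*6) + 2)*(-8) = (-(-2 - 12) + 2)*(-8) = (-1*(-14) + 2)*(-8) = (14 + 2)*(-8) = 16*(-8) = -128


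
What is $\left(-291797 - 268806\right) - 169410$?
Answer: $-730013$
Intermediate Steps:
$\left(-291797 - 268806\right) - 169410 = -560603 - 169410 = -730013$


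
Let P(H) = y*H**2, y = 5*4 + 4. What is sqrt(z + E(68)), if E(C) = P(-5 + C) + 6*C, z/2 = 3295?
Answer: sqrt(102254) ≈ 319.77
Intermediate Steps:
z = 6590 (z = 2*3295 = 6590)
y = 24 (y = 20 + 4 = 24)
P(H) = 24*H**2
E(C) = 6*C + 24*(-5 + C)**2 (E(C) = 24*(-5 + C)**2 + 6*C = 6*C + 24*(-5 + C)**2)
sqrt(z + E(68)) = sqrt(6590 + (6*68 + 24*(-5 + 68)**2)) = sqrt(6590 + (408 + 24*63**2)) = sqrt(6590 + (408 + 24*3969)) = sqrt(6590 + (408 + 95256)) = sqrt(6590 + 95664) = sqrt(102254)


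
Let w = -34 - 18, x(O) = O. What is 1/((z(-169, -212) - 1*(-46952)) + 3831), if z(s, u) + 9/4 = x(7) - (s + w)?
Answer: 4/204035 ≈ 1.9604e-5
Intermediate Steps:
w = -52
z(s, u) = 227/4 - s (z(s, u) = -9/4 + (7 - (s - 52)) = -9/4 + (7 - (-52 + s)) = -9/4 + (7 + (52 - s)) = -9/4 + (59 - s) = 227/4 - s)
1/((z(-169, -212) - 1*(-46952)) + 3831) = 1/(((227/4 - 1*(-169)) - 1*(-46952)) + 3831) = 1/(((227/4 + 169) + 46952) + 3831) = 1/((903/4 + 46952) + 3831) = 1/(188711/4 + 3831) = 1/(204035/4) = 4/204035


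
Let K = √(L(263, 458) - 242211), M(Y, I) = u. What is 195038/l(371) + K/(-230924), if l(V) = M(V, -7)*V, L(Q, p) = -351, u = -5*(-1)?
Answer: 195038/1855 - I*√242562/230924 ≈ 105.14 - 0.0021328*I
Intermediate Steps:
u = 5
M(Y, I) = 5
K = I*√242562 (K = √(-351 - 242211) = √(-242562) = I*√242562 ≈ 492.51*I)
l(V) = 5*V
195038/l(371) + K/(-230924) = 195038/((5*371)) + (I*√242562)/(-230924) = 195038/1855 + (I*√242562)*(-1/230924) = 195038*(1/1855) - I*√242562/230924 = 195038/1855 - I*√242562/230924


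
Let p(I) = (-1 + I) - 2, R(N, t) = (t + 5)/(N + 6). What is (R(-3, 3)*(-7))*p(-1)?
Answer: 224/3 ≈ 74.667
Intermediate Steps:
R(N, t) = (5 + t)/(6 + N)
p(I) = -3 + I
(R(-3, 3)*(-7))*p(-1) = (((5 + 3)/(6 - 3))*(-7))*(-3 - 1) = ((8/3)*(-7))*(-4) = -56/3*(-4) = 224/3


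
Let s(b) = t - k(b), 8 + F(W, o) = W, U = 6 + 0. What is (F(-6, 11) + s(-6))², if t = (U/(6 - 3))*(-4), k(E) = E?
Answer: 256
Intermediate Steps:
U = 6
F(W, o) = -8 + W
t = -8 (t = (6/(6 - 3))*(-4) = (6/3)*(-4) = (6*(⅓))*(-4) = 2*(-4) = -8)
s(b) = -8 - b
(F(-6, 11) + s(-6))² = ((-8 - 6) + (-8 - 1*(-6)))² = (-14 + (-8 + 6))² = (-14 - 2)² = (-16)² = 256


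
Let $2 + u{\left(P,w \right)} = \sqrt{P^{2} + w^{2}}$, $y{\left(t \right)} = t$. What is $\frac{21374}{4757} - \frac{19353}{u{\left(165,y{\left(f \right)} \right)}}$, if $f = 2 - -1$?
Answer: $\frac{198944789}{64766555} - \frac{58059 \sqrt{3026}}{27230} \approx -114.22$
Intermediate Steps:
$f = 3$ ($f = 2 + 1 = 3$)
$u{\left(P,w \right)} = -2 + \sqrt{P^{2} + w^{2}}$
$\frac{21374}{4757} - \frac{19353}{u{\left(165,y{\left(f \right)} \right)}} = \frac{21374}{4757} - \frac{19353}{-2 + \sqrt{165^{2} + 3^{2}}} = 21374 \cdot \frac{1}{4757} - \frac{19353}{-2 + \sqrt{27225 + 9}} = \frac{21374}{4757} - \frac{19353}{-2 + \sqrt{27234}} = \frac{21374}{4757} - \frac{19353}{-2 + 3 \sqrt{3026}}$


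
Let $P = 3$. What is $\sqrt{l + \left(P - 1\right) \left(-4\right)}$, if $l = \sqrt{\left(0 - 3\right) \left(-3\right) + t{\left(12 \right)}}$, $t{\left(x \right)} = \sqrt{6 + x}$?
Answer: $\sqrt{-8 + \sqrt{3} \sqrt{3 + \sqrt{2}}} \approx 2.0883 i$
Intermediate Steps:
$l = \sqrt{9 + 3 \sqrt{2}}$ ($l = \sqrt{\left(0 - 3\right) \left(-3\right) + \sqrt{6 + 12}} = \sqrt{\left(-3\right) \left(-3\right) + \sqrt{18}} = \sqrt{9 + 3 \sqrt{2}} \approx 3.639$)
$\sqrt{l + \left(P - 1\right) \left(-4\right)} = \sqrt{\sqrt{9 + 3 \sqrt{2}} + \left(3 - 1\right) \left(-4\right)} = \sqrt{\sqrt{9 + 3 \sqrt{2}} + 2 \left(-4\right)} = \sqrt{\sqrt{9 + 3 \sqrt{2}} - 8} = \sqrt{-8 + \sqrt{9 + 3 \sqrt{2}}}$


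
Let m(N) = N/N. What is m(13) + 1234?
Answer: 1235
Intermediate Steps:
m(N) = 1
m(13) + 1234 = 1 + 1234 = 1235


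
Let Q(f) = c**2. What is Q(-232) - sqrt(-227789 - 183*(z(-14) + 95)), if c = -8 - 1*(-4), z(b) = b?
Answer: 16 - 2*I*sqrt(60653) ≈ 16.0 - 492.56*I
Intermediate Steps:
c = -4 (c = -8 + 4 = -4)
Q(f) = 16 (Q(f) = (-4)**2 = 16)
Q(-232) - sqrt(-227789 - 183*(z(-14) + 95)) = 16 - sqrt(-227789 - 183*(-14 + 95)) = 16 - sqrt(-227789 - 183*81) = 16 - sqrt(-227789 - 14823) = 16 - sqrt(-242612) = 16 - 2*I*sqrt(60653)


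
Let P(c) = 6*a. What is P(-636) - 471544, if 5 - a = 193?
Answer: -472672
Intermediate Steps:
a = -188 (a = 5 - 1*193 = 5 - 193 = -188)
P(c) = -1128 (P(c) = 6*(-188) = -1128)
P(-636) - 471544 = -1128 - 471544 = -472672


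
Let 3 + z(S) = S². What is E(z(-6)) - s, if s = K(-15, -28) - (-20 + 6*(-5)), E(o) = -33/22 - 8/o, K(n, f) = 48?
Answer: -6583/66 ≈ -99.742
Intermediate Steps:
z(S) = -3 + S²
E(o) = -3/2 - 8/o (E(o) = -33*1/22 - 8/o = -3/2 - 8/o)
s = 98 (s = 48 - (-20 + 6*(-5)) = 48 - (-20 - 30) = 48 - 1*(-50) = 48 + 50 = 98)
E(z(-6)) - s = (-3/2 - 8/(-3 + (-6)²)) - 1*98 = (-3/2 - 8/(-3 + 36)) - 98 = (-3/2 - 8/33) - 98 = -115/66 - 98 = -6583/66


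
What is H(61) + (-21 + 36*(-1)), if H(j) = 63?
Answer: 6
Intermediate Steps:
H(61) + (-21 + 36*(-1)) = 63 + (-21 + 36*(-1)) = 63 + (-21 - 36) = 63 - 57 = 6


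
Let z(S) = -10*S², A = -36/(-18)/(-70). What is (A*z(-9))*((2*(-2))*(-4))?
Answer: 2592/7 ≈ 370.29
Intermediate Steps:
A = -1/35 (A = -36*(-1/18)*(-1/70) = 2*(-1/70) = -1/35 ≈ -0.028571)
(A*z(-9))*((2*(-2))*(-4)) = (-(-2)*(-9)²/7)*((2*(-2))*(-4)) = (-(-2)*81/7)*(-4*(-4)) = -1/35*(-810)*16 = (162/7)*16 = 2592/7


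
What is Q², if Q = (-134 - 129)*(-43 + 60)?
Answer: 19989841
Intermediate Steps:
Q = -4471 (Q = -263*17 = -4471)
Q² = (-4471)² = 19989841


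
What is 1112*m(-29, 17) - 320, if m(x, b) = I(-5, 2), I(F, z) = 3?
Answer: 3016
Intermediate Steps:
m(x, b) = 3
1112*m(-29, 17) - 320 = 1112*3 - 320 = 3336 - 320 = 3016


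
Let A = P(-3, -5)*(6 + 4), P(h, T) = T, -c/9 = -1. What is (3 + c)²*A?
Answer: -7200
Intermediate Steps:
c = 9 (c = -9*(-1) = 9)
A = -50 (A = -5*(6 + 4) = -5*10 = -50)
(3 + c)²*A = (3 + 9)²*(-50) = 12²*(-50) = 144*(-50) = -7200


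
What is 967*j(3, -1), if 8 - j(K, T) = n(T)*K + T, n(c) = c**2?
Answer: 5802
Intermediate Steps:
j(K, T) = 8 - T - K*T**2 (j(K, T) = 8 - (T**2*K + T) = 8 - (K*T**2 + T) = 8 - (T + K*T**2) = 8 + (-T - K*T**2) = 8 - T - K*T**2)
967*j(3, -1) = 967*(8 - 1*(-1) - 1*3*(-1)**2) = 967*(8 + 1 - 1*3*1) = 967*(8 + 1 - 3) = 967*6 = 5802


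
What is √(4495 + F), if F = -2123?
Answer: 2*√593 ≈ 48.703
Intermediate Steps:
√(4495 + F) = √(4495 - 2123) = √2372 = 2*√593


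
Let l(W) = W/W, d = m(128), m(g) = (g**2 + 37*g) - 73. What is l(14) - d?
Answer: -21046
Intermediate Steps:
m(g) = -73 + g**2 + 37*g
d = 21047 (d = -73 + 128**2 + 37*128 = -73 + 16384 + 4736 = 21047)
l(W) = 1
l(14) - d = 1 - 1*21047 = 1 - 21047 = -21046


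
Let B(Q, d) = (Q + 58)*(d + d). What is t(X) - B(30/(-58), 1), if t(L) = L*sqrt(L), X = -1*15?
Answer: -3334/29 - 15*I*sqrt(15) ≈ -114.97 - 58.095*I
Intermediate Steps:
B(Q, d) = 2*d*(58 + Q) (B(Q, d) = (58 + Q)*(2*d) = 2*d*(58 + Q))
X = -15
t(L) = L**(3/2)
t(X) - B(30/(-58), 1) = (-15)**(3/2) - 2*(58 + 30/(-58)) = -15*I*sqrt(15) - 2*(58 + 30*(-1/58)) = -15*I*sqrt(15) - 2*(58 - 15/29) = -15*I*sqrt(15) - 2*1667/29 = -15*I*sqrt(15) - 1*3334/29 = -15*I*sqrt(15) - 3334/29 = -3334/29 - 15*I*sqrt(15)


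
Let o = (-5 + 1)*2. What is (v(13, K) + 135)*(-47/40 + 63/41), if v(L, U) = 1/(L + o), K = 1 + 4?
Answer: 100217/2050 ≈ 48.886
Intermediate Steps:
K = 5
o = -8 (o = -4*2 = -8)
v(L, U) = 1/(-8 + L) (v(L, U) = 1/(L - 8) = 1/(-8 + L))
(v(13, K) + 135)*(-47/40 + 63/41) = (1/(-8 + 13) + 135)*(-47/40 + 63/41) = (1/5 + 135)*(-47*1/40 + 63*(1/41)) = (⅕ + 135)*(-47/40 + 63/41) = (676/5)*(593/1640) = 100217/2050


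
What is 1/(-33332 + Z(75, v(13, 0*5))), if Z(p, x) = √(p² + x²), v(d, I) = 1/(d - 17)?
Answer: -533312/17776265583 - 4*√90001/17776265583 ≈ -3.0069e-5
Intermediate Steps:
v(d, I) = 1/(-17 + d)
1/(-33332 + Z(75, v(13, 0*5))) = 1/(-33332 + √(75² + (1/(-17 + 13))²)) = 1/(-33332 + √(5625 + (1/(-4))²)) = 1/(-33332 + √(5625 + (-¼)²)) = 1/(-33332 + √(5625 + 1/16)) = 1/(-33332 + √(90001/16)) = 1/(-33332 + √90001/4)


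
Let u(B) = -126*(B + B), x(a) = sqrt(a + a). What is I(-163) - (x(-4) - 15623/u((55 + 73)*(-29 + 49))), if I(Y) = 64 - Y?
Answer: 146426617/645120 - 2*I*sqrt(2) ≈ 226.98 - 2.8284*I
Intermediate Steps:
x(a) = sqrt(2)*sqrt(a) (x(a) = sqrt(2*a) = sqrt(2)*sqrt(a))
u(B) = -252*B
I(-163) - (x(-4) - 15623/u((55 + 73)*(-29 + 49))) = (64 - 1*(-163)) - (sqrt(2)*sqrt(-4) - 15623*(-1/(252*(-29 + 49)*(55 + 73)))) = (64 + 163) - (sqrt(2)*(2*I) - 15623/((-32256*20))) = 227 - (2*I*sqrt(2) - 15623/((-252*2560))) = 227 - (2*I*sqrt(2) - 15623/(-645120)) = 227 - (2*I*sqrt(2) - 15623*(-1/645120)) = 227 - (2*I*sqrt(2) + 15623/645120) = 227 - (15623/645120 + 2*I*sqrt(2)) = 227 + (-15623/645120 - 2*I*sqrt(2)) = 146426617/645120 - 2*I*sqrt(2)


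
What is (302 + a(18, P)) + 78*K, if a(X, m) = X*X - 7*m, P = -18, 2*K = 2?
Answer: 830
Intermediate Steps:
K = 1 (K = (½)*2 = 1)
a(X, m) = X² - 7*m
(302 + a(18, P)) + 78*K = (302 + (18² - 7*(-18))) + 78*1 = (302 + (324 + 126)) + 78 = (302 + 450) + 78 = 752 + 78 = 830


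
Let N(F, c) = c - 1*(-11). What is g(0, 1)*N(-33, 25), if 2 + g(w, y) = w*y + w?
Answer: -72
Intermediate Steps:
g(w, y) = -2 + w + w*y (g(w, y) = -2 + (w*y + w) = -2 + (w + w*y) = -2 + w + w*y)
N(F, c) = 11 + c (N(F, c) = c + 11 = 11 + c)
g(0, 1)*N(-33, 25) = (-2 + 0 + 0*1)*(11 + 25) = (-2 + 0 + 0)*36 = -2*36 = -72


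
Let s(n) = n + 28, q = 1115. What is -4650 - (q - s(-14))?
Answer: -5751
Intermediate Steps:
s(n) = 28 + n
-4650 - (q - s(-14)) = -4650 - (1115 - (28 - 14)) = -4650 - (1115 - 1*14) = -4650 - (1115 - 14) = -4650 - 1*1101 = -4650 - 1101 = -5751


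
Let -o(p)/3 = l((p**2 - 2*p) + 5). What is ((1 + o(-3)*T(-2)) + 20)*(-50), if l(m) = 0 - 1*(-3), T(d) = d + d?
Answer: -2850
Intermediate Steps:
T(d) = 2*d
l(m) = 3 (l(m) = 0 + 3 = 3)
o(p) = -9 (o(p) = -3*3 = -9)
((1 + o(-3)*T(-2)) + 20)*(-50) = ((1 - 18*(-2)) + 20)*(-50) = ((1 - 9*(-4)) + 20)*(-50) = ((1 + 36) + 20)*(-50) = (37 + 20)*(-50) = 57*(-50) = -2850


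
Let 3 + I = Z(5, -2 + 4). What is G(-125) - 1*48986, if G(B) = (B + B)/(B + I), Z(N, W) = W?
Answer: -3085993/63 ≈ -48984.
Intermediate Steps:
I = -1 (I = -3 + (-2 + 4) = -3 + 2 = -1)
G(B) = 2*B/(-1 + B) (G(B) = (B + B)/(B - 1) = (2*B)/(-1 + B) = 2*B/(-1 + B))
G(-125) - 1*48986 = 2*(-125)/(-1 - 125) - 1*48986 = 2*(-125)/(-126) - 48986 = 2*(-125)*(-1/126) - 48986 = 125/63 - 48986 = -3085993/63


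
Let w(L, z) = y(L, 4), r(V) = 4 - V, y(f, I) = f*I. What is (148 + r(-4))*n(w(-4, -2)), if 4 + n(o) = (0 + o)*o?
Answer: 39312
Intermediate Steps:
y(f, I) = I*f
w(L, z) = 4*L
n(o) = -4 + o**2 (n(o) = -4 + (0 + o)*o = -4 + o*o = -4 + o**2)
(148 + r(-4))*n(w(-4, -2)) = (148 + (4 - 1*(-4)))*(-4 + (4*(-4))**2) = (148 + (4 + 4))*(-4 + (-16)**2) = (148 + 8)*(-4 + 256) = 156*252 = 39312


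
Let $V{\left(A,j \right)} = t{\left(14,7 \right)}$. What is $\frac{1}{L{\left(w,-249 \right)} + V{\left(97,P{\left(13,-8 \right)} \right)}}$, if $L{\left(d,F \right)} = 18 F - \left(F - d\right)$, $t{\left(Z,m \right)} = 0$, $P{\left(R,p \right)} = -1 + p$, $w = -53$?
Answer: $- \frac{1}{4286} \approx -0.00023332$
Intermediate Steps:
$V{\left(A,j \right)} = 0$
$L{\left(d,F \right)} = d + 17 F$
$\frac{1}{L{\left(w,-249 \right)} + V{\left(97,P{\left(13,-8 \right)} \right)}} = \frac{1}{\left(-53 + 17 \left(-249\right)\right) + 0} = \frac{1}{\left(-53 - 4233\right) + 0} = \frac{1}{-4286 + 0} = \frac{1}{-4286} = - \frac{1}{4286}$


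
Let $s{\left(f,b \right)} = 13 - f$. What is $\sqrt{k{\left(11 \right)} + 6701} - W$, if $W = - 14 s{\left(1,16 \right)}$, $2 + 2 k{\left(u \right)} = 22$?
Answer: $168 + \sqrt{6711} \approx 249.92$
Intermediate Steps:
$k{\left(u \right)} = 10$ ($k{\left(u \right)} = -1 + \frac{1}{2} \cdot 22 = -1 + 11 = 10$)
$W = -168$ ($W = - 14 \left(13 - 1\right) = \left(-14\right) 12 = -168$)
$\sqrt{k{\left(11 \right)} + 6701} - W = \sqrt{10 + 6701} - -168 = \sqrt{6711} + 168 = 168 + \sqrt{6711}$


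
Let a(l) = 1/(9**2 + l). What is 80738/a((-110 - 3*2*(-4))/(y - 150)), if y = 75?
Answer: 497426818/75 ≈ 6.6324e+6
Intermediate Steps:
a(l) = 1/(81 + l)
80738/a((-110 - 3*2*(-4))/(y - 150)) = 80738/(1/(81 + (-110 - 3*2*(-4))/(75 - 150))) = 80738/(1/(81 + (-110 - 6*(-4))/(-75))) = 80738/(1/(81 + (-110 + 24)*(-1/75))) = 80738/(1/(81 - 86*(-1/75))) = 80738/(1/(81 + 86/75)) = 80738/(1/(6161/75)) = 80738/(75/6161) = 80738*(6161/75) = 497426818/75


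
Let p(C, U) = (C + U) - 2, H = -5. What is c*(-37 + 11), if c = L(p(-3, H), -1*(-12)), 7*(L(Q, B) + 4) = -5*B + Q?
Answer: 364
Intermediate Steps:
p(C, U) = -2 + C + U
L(Q, B) = -4 - 5*B/7 + Q/7 (L(Q, B) = -4 + (-5*B + Q)/7 = -4 + (Q - 5*B)/7 = -4 + (-5*B/7 + Q/7) = -4 - 5*B/7 + Q/7)
c = -14 (c = -4 - (-5)*(-12)/7 + (-2 - 3 - 5)/7 = -4 - 5/7*12 + (⅐)*(-10) = -4 - 60/7 - 10/7 = -14)
c*(-37 + 11) = -14*(-37 + 11) = -14*(-26) = 364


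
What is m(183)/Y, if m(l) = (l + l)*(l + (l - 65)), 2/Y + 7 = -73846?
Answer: -4068044799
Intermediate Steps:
Y = -2/73853 (Y = 2/(-7 - 73846) = 2/(-73853) = 2*(-1/73853) = -2/73853 ≈ -2.7081e-5)
m(l) = 2*l*(-65 + 2*l) (m(l) = (2*l)*(l + (-65 + l)) = (2*l)*(-65 + 2*l) = 2*l*(-65 + 2*l))
m(183)/Y = (2*183*(-65 + 2*183))/(-2/73853) = (2*183*(-65 + 366))*(-73853/2) = (2*183*301)*(-73853/2) = 110166*(-73853/2) = -4068044799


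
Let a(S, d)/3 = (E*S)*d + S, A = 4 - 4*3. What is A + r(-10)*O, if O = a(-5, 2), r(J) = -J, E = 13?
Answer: -4058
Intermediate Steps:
A = -8 (A = 4 - 12 = -8)
a(S, d) = 3*S + 39*S*d (a(S, d) = 3*((13*S)*d + S) = 3*(13*S*d + S) = 3*(S + 13*S*d) = 3*S + 39*S*d)
O = -405 (O = 3*(-5)*(1 + 13*2) = 3*(-5)*(1 + 26) = 3*(-5)*27 = -405)
A + r(-10)*O = -8 - 1*(-10)*(-405) = -8 + 10*(-405) = -8 - 4050 = -4058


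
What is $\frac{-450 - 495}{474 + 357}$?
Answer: $- \frac{315}{277} \approx -1.1372$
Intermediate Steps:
$\frac{-450 - 495}{474 + 357} = - \frac{945}{831} = \left(-945\right) \frac{1}{831} = - \frac{315}{277}$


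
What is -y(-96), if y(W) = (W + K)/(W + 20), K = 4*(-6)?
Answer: -30/19 ≈ -1.5789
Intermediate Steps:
K = -24
y(W) = (-24 + W)/(20 + W) (y(W) = (W - 24)/(W + 20) = (-24 + W)/(20 + W))
-y(-96) = -(-24 - 96)/(20 - 96) = -(-120)/(-76) = -(-1)*(-120)/76 = -1*30/19 = -30/19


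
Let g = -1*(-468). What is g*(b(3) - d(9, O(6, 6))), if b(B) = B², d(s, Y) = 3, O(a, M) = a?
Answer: 2808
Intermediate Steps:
g = 468
g*(b(3) - d(9, O(6, 6))) = 468*(3² - 1*3) = 468*(9 - 3) = 468*6 = 2808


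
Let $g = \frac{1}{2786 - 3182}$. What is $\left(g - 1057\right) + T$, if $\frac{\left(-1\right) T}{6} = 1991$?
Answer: $- \frac{5149189}{396} \approx -13003.0$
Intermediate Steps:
$T = -11946$ ($T = \left(-6\right) 1991 = -11946$)
$g = - \frac{1}{396}$ ($g = \frac{1}{-396} = - \frac{1}{396} \approx -0.0025253$)
$\left(g - 1057\right) + T = \left(- \frac{1}{396} - 1057\right) - 11946 = - \frac{418573}{396} - 11946 = - \frac{5149189}{396}$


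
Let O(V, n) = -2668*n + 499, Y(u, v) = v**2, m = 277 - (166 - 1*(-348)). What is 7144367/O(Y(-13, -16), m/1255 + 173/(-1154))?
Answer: 5173486197545/1015821107 ≈ 5092.9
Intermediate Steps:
m = -237 (m = 277 - (166 + 348) = 277 - 1*514 = 277 - 514 = -237)
O(V, n) = 499 - 2668*n
7144367/O(Y(-13, -16), m/1255 + 173/(-1154)) = 7144367/(499 - 2668*(-237/1255 + 173/(-1154))) = 7144367/(499 - 2668*(-237*1/1255 + 173*(-1/1154))) = 7144367/(499 - 2668*(-237/1255 - 173/1154)) = 7144367/(499 - 2668*(-490613/1448270)) = 7144367/(499 + 654477742/724135) = 7144367/(1015821107/724135) = 7144367*(724135/1015821107) = 5173486197545/1015821107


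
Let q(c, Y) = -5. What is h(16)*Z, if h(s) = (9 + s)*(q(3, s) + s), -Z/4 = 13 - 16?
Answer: 3300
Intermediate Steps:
Z = 12 (Z = -4*(13 - 16) = -4*(-3) = 12)
h(s) = (-5 + s)*(9 + s) (h(s) = (9 + s)*(-5 + s) = (-5 + s)*(9 + s))
h(16)*Z = (-45 + 16**2 + 4*16)*12 = (-45 + 256 + 64)*12 = 275*12 = 3300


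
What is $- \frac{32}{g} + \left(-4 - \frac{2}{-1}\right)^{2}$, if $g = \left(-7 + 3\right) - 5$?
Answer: $\frac{68}{9} \approx 7.5556$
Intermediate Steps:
$g = -9$ ($g = -4 - 5 = -9$)
$- \frac{32}{g} + \left(-4 - \frac{2}{-1}\right)^{2} = - \frac{32}{-9} + \left(-4 - \frac{2}{-1}\right)^{2} = \left(-32\right) \left(- \frac{1}{9}\right) + \left(-4 - -2\right)^{2} = \frac{32}{9} + \left(-4 + 2\right)^{2} = \frac{32}{9} + \left(-2\right)^{2} = \frac{32}{9} + 4 = \frac{68}{9}$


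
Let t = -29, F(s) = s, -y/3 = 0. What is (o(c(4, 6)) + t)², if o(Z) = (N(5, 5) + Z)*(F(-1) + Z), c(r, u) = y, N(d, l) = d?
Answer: 1156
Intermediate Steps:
y = 0 (y = -3*0 = 0)
c(r, u) = 0
o(Z) = (-1 + Z)*(5 + Z) (o(Z) = (5 + Z)*(-1 + Z) = (-1 + Z)*(5 + Z))
(o(c(4, 6)) + t)² = ((-5 + 0² + 4*0) - 29)² = ((-5 + 0 + 0) - 29)² = (-5 - 29)² = (-34)² = 1156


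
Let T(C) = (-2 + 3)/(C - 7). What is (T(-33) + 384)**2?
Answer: 235898881/1600 ≈ 1.4744e+5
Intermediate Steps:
T(C) = 1/(-7 + C)
(T(-33) + 384)**2 = (1/(-7 - 33) + 384)**2 = (1/(-40) + 384)**2 = (-1/40 + 384)**2 = (15359/40)**2 = 235898881/1600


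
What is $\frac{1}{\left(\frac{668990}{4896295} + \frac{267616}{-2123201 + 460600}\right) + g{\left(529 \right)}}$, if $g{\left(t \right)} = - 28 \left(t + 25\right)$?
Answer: $- \frac{1628116992659}{25255390402814354} \approx -6.4466 \cdot 10^{-5}$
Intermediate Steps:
$g{\left(t \right)} = -700 - 28 t$ ($g{\left(t \right)} = - 28 \left(25 + t\right) = -700 - 28 t$)
$\frac{1}{\left(\frac{668990}{4896295} + \frac{267616}{-2123201 + 460600}\right) + g{\left(529 \right)}} = \frac{1}{\left(\frac{668990}{4896295} + \frac{267616}{-2123201 + 460600}\right) - 15512} = \frac{1}{\left(668990 \cdot \frac{1}{4896295} + \frac{267616}{-1662601}\right) - 15512} = \frac{1}{\left(\frac{133798}{979259} + 267616 \left(- \frac{1}{1662601}\right)\right) - 15512} = \frac{1}{\left(\frac{133798}{979259} - \frac{267616}{1662601}\right) - 15512} = \frac{1}{- \frac{39612687946}{1628116992659} - 15512} = \frac{1}{- \frac{25255390402814354}{1628116992659}} = - \frac{1628116992659}{25255390402814354}$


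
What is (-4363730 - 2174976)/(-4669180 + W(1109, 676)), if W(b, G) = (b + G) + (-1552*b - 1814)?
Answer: 6538706/6390377 ≈ 1.0232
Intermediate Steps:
W(b, G) = -1814 + G - 1551*b (W(b, G) = (G + b) + (-1814 - 1552*b) = -1814 + G - 1551*b)
(-4363730 - 2174976)/(-4669180 + W(1109, 676)) = (-4363730 - 2174976)/(-4669180 + (-1814 + 676 - 1551*1109)) = -6538706/(-4669180 + (-1814 + 676 - 1720059)) = -6538706/(-4669180 - 1721197) = -6538706/(-6390377) = -6538706*(-1/6390377) = 6538706/6390377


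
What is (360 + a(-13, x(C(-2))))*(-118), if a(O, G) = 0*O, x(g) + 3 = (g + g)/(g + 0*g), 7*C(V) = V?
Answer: -42480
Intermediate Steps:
C(V) = V/7
x(g) = -1 (x(g) = -3 + (g + g)/(g + 0*g) = -3 + (2*g)/(g + 0) = -3 + (2*g)/g = -3 + 2 = -1)
a(O, G) = 0
(360 + a(-13, x(C(-2))))*(-118) = (360 + 0)*(-118) = 360*(-118) = -42480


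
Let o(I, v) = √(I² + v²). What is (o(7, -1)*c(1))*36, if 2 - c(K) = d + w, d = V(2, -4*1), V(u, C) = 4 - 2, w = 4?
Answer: -720*√2 ≈ -1018.2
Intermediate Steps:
V(u, C) = 2
d = 2
c(K) = -4 (c(K) = 2 - (2 + 4) = 2 - 1*6 = 2 - 6 = -4)
(o(7, -1)*c(1))*36 = (√(7² + (-1)²)*(-4))*36 = (√(49 + 1)*(-4))*36 = (√50*(-4))*36 = ((5*√2)*(-4))*36 = -20*√2*36 = -720*√2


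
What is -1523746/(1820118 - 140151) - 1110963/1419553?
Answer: -4029419383759/2384802194751 ≈ -1.6896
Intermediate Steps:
-1523746/(1820118 - 140151) - 1110963/1419553 = -1523746/1679967 - 1110963*1/1419553 = -1523746*1/1679967 - 1110963/1419553 = -1523746/1679967 - 1110963/1419553 = -4029419383759/2384802194751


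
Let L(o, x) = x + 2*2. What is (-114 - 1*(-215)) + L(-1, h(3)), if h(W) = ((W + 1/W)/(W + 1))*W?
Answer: 215/2 ≈ 107.50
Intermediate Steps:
h(W) = W*(W + 1/W)/(1 + W) (h(W) = ((W + 1/W)/(1 + W))*W = W*(W + 1/W)/(1 + W))
L(o, x) = 4 + x (L(o, x) = x + 4 = 4 + x)
(-114 - 1*(-215)) + L(-1, h(3)) = (-114 - 1*(-215)) + (4 + (1 + 3²)/(1 + 3)) = (-114 + 215) + (4 + (1 + 9)/4) = 101 + (4 + (¼)*10) = 101 + (4 + 5/2) = 101 + 13/2 = 215/2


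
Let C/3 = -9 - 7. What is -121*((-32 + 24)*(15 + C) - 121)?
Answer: -17303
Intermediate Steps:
C = -48 (C = 3*(-9 - 7) = 3*(-16) = -48)
-121*((-32 + 24)*(15 + C) - 121) = -121*((-32 + 24)*(15 - 48) - 121) = -121*(-8*(-33) - 121) = -121*(264 - 121) = -121*143 = -17303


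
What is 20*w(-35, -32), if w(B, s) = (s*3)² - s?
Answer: 184960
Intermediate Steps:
w(B, s) = -s + 9*s² (w(B, s) = (3*s)² - s = 9*s² - s = -s + 9*s²)
20*w(-35, -32) = 20*(-32*(-1 + 9*(-32))) = 20*(-32*(-1 - 288)) = 20*(-32*(-289)) = 20*9248 = 184960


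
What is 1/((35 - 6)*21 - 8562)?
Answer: -1/7953 ≈ -0.00012574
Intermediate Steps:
1/((35 - 6)*21 - 8562) = 1/(29*21 - 8562) = 1/(609 - 8562) = 1/(-7953) = -1/7953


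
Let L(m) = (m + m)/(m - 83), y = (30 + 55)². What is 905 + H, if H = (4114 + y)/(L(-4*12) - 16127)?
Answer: 1910364196/2112541 ≈ 904.30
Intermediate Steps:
y = 7225 (y = 85² = 7225)
L(m) = 2*m/(-83 + m) (L(m) = (2*m)/(-83 + m) = 2*m/(-83 + m))
H = -1485409/2112541 (H = (4114 + 7225)/(2*(-4*12)/(-83 - 4*12) - 16127) = 11339/(2*(-48)/(-83 - 48) - 16127) = 11339/(2*(-48)/(-131) - 16127) = 11339/(2*(-48)*(-1/131) - 16127) = 11339/(96/131 - 16127) = 11339/(-2112541/131) = 11339*(-131/2112541) = -1485409/2112541 ≈ -0.70314)
905 + H = 905 - 1485409/2112541 = 1910364196/2112541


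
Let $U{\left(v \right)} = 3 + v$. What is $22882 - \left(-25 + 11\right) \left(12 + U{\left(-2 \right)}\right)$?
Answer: $23064$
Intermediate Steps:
$22882 - \left(-25 + 11\right) \left(12 + U{\left(-2 \right)}\right) = 22882 - \left(-25 + 11\right) \left(12 + \left(3 - 2\right)\right) = 22882 - - 14 \left(12 + 1\right) = 22882 - \left(-14\right) 13 = 22882 - -182 = 22882 + 182 = 23064$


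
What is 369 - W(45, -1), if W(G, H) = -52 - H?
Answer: 420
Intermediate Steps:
369 - W(45, -1) = 369 - (-52 - 1*(-1)) = 369 - (-52 + 1) = 369 - 1*(-51) = 369 + 51 = 420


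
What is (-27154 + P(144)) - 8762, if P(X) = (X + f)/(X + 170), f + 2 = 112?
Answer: -5638685/157 ≈ -35915.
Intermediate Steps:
f = 110 (f = -2 + 112 = 110)
P(X) = (110 + X)/(170 + X) (P(X) = (X + 110)/(X + 170) = (110 + X)/(170 + X))
(-27154 + P(144)) - 8762 = (-27154 + (110 + 144)/(170 + 144)) - 8762 = (-27154 + 254/314) - 8762 = (-27154 + (1/314)*254) - 8762 = (-27154 + 127/157) - 8762 = -4263051/157 - 8762 = -5638685/157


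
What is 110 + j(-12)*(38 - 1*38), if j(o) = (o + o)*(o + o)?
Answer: 110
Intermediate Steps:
j(o) = 4*o² (j(o) = (2*o)*(2*o) = 4*o²)
110 + j(-12)*(38 - 1*38) = 110 + (4*(-12)²)*(38 - 1*38) = 110 + (4*144)*(38 - 38) = 110 + 576*0 = 110 + 0 = 110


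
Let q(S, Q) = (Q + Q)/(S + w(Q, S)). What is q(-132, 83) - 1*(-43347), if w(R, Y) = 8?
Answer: 2687431/62 ≈ 43346.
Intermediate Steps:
q(S, Q) = 2*Q/(8 + S) (q(S, Q) = (Q + Q)/(S + 8) = (2*Q)/(8 + S) = 2*Q/(8 + S))
q(-132, 83) - 1*(-43347) = 2*83/(8 - 132) - 1*(-43347) = 2*83/(-124) + 43347 = 2*83*(-1/124) + 43347 = -83/62 + 43347 = 2687431/62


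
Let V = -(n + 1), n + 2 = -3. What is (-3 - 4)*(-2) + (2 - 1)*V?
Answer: 18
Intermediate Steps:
n = -5 (n = -2 - 3 = -5)
V = 4 (V = -(-5 + 1) = -1*(-4) = 4)
(-3 - 4)*(-2) + (2 - 1)*V = (-3 - 4)*(-2) + (2 - 1)*4 = -7*(-2) + 1*4 = 14 + 4 = 18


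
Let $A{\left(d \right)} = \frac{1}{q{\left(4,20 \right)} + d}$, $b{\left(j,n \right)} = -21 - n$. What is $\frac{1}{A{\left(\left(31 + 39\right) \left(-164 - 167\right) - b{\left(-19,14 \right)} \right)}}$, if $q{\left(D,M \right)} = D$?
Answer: $-23131$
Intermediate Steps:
$A{\left(d \right)} = \frac{1}{4 + d}$
$\frac{1}{A{\left(\left(31 + 39\right) \left(-164 - 167\right) - b{\left(-19,14 \right)} \right)}} = \frac{1}{\frac{1}{4 - \left(-21 - 14 - \left(31 + 39\right) \left(-164 - 167\right)\right)}} = \frac{1}{\frac{1}{4 + \left(70 \left(-331\right) - \left(-21 - 14\right)\right)}} = \frac{1}{\frac{1}{4 - 23135}} = \frac{1}{\frac{1}{-23131}} = \frac{1}{- \frac{1}{23131}} = -23131$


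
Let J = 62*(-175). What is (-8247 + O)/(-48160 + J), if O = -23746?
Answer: 31993/59010 ≈ 0.54216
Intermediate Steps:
J = -10850
(-8247 + O)/(-48160 + J) = (-8247 - 23746)/(-48160 - 10850) = -31993/(-59010) = -31993*(-1/59010) = 31993/59010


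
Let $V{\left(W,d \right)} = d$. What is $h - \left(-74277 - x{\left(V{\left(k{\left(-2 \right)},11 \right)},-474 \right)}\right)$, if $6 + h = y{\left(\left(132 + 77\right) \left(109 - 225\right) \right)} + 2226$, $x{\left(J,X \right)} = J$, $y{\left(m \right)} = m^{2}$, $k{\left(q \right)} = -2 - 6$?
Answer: $587848044$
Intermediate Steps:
$k{\left(q \right)} = -8$ ($k{\left(q \right)} = -2 - 6 = -8$)
$h = 587773756$ ($h = -6 + \left(\left(\left(132 + 77\right) \left(109 - 225\right)\right)^{2} + 2226\right) = -6 + \left(\left(209 \left(-116\right)\right)^{2} + 2226\right) = -6 + \left(\left(-24244\right)^{2} + 2226\right) = -6 + \left(587771536 + 2226\right) = -6 + 587773762 = 587773756$)
$h - \left(-74277 - x{\left(V{\left(k{\left(-2 \right)},11 \right)},-474 \right)}\right) = 587773756 - \left(-74277 - 11\right) = 587773756 - -74288 = 587773756 + 74288 = 587848044$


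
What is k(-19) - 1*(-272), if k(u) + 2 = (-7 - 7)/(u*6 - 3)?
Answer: 31604/117 ≈ 270.12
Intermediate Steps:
k(u) = -2 - 14/(-3 + 6*u) (k(u) = -2 + (-7 - 7)/(u*6 - 3) = -2 - 14/(6*u - 3) = -2 - 14/(-3 + 6*u))
k(-19) - 1*(-272) = 4*(-2 - 3*(-19))/(3*(-1 + 2*(-19))) - 1*(-272) = 4*(-2 + 57)/(3*(-1 - 38)) + 272 = (4/3)*55/(-39) + 272 = (4/3)*(-1/39)*55 + 272 = -220/117 + 272 = 31604/117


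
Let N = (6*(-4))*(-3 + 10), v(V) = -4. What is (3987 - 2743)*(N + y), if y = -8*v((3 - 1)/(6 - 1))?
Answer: -169184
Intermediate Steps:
y = 32 (y = -8*(-4) = 32)
N = -168 (N = -24*7 = -168)
(3987 - 2743)*(N + y) = (3987 - 2743)*(-168 + 32) = 1244*(-136) = -169184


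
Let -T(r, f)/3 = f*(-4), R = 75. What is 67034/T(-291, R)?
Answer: 33517/450 ≈ 74.482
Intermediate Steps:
T(r, f) = 12*f (T(r, f) = -3*f*(-4) = -(-12)*f = 12*f)
67034/T(-291, R) = 67034/((12*75)) = 67034/900 = 67034*(1/900) = 33517/450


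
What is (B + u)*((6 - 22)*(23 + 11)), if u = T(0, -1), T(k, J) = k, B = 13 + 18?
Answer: -16864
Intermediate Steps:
B = 31
u = 0
(B + u)*((6 - 22)*(23 + 11)) = (31 + 0)*((6 - 22)*(23 + 11)) = 31*(-16*34) = 31*(-544) = -16864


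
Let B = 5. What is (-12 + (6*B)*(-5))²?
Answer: 26244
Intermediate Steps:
(-12 + (6*B)*(-5))² = (-12 + (6*5)*(-5))² = (-12 + 30*(-5))² = (-12 - 150)² = (-162)² = 26244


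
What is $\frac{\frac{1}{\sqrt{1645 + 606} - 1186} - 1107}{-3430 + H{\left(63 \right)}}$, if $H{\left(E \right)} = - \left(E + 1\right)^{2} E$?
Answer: $\frac{1554611101}{367205321910} + \frac{\sqrt{2251}}{367205321910} \approx 0.0042336$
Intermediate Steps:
$H{\left(E \right)} = - E \left(1 + E\right)^{2}$ ($H{\left(E \right)} = - \left(1 + E\right)^{2} E = - E \left(1 + E\right)^{2}$)
$\frac{\frac{1}{\sqrt{1645 + 606} - 1186} - 1107}{-3430 + H{\left(63 \right)}} = \frac{\frac{1}{\sqrt{1645 + 606} - 1186} - 1107}{-3430 - 63 \left(1 + 63\right)^{2}} = \frac{\frac{1}{\sqrt{2251} - 1186} - 1107}{-3430 - 63 \cdot 64^{2}} = \frac{\frac{1}{-1186 + \sqrt{2251}} - 1107}{-3430 - 63 \cdot 4096} = \frac{-1107 + \frac{1}{-1186 + \sqrt{2251}}}{-3430 - 258048} = \frac{-1107 + \frac{1}{-1186 + \sqrt{2251}}}{-261478} = \left(-1107 + \frac{1}{-1186 + \sqrt{2251}}\right) \left(- \frac{1}{261478}\right) = \frac{1107}{261478} - \frac{1}{261478 \left(-1186 + \sqrt{2251}\right)}$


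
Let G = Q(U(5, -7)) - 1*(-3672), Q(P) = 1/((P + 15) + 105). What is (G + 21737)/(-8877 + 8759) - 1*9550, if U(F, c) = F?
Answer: -72019313/7375 ≈ -9765.3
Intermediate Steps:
Q(P) = 1/(120 + P) (Q(P) = 1/((15 + P) + 105) = 1/(120 + P))
G = 459001/125 (G = 1/(120 + 5) - 1*(-3672) = 1/125 + 3672 = 459001/125 ≈ 3672.0)
(G + 21737)/(-8877 + 8759) - 1*9550 = (459001/125 + 21737)/(-8877 + 8759) - 1*9550 = (3176126/125)/(-118) - 9550 = (3176126/125)*(-1/118) - 9550 = -1588063/7375 - 9550 = -72019313/7375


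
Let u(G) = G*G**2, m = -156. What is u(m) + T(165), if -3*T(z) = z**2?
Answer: -3805491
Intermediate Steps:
T(z) = -z**2/3
u(G) = G**3
u(m) + T(165) = (-156)**3 - 1/3*165**2 = -3796416 - 1/3*27225 = -3796416 - 9075 = -3805491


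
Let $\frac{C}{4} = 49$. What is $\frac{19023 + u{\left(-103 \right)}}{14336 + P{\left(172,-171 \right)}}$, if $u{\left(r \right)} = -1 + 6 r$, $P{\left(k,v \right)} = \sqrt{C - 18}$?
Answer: $\frac{131919872}{102760359} - \frac{9202 \sqrt{178}}{102760359} \approx 1.2826$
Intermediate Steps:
$C = 196$ ($C = 4 \cdot 49 = 196$)
$P{\left(k,v \right)} = \sqrt{178}$ ($P{\left(k,v \right)} = \sqrt{196 - 18} = \sqrt{178}$)
$\frac{19023 + u{\left(-103 \right)}}{14336 + P{\left(172,-171 \right)}} = \frac{19023 + \left(-1 + 6 \left(-103\right)\right)}{14336 + \sqrt{178}} = \frac{19023 - 619}{14336 + \sqrt{178}} = \frac{18404}{14336 + \sqrt{178}}$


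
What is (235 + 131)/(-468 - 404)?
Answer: -183/436 ≈ -0.41972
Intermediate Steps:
(235 + 131)/(-468 - 404) = 366/(-872) = -1/872*366 = -183/436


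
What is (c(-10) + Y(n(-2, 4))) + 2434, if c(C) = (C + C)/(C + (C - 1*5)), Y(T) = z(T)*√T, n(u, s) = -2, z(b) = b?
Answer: 12174/5 - 2*I*√2 ≈ 2434.8 - 2.8284*I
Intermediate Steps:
Y(T) = T^(3/2) (Y(T) = T*√T = T^(3/2))
c(C) = 2*C/(-5 + 2*C) (c(C) = (2*C)/(C + (C - 5)) = (2*C)/(C + (-5 + C)) = (2*C)/(-5 + 2*C) = 2*C/(-5 + 2*C))
(c(-10) + Y(n(-2, 4))) + 2434 = (2*(-10)/(-5 + 2*(-10)) + (-2)^(3/2)) + 2434 = (2*(-10)/(-5 - 20) - 2*I*√2) + 2434 = (2*(-10)/(-25) - 2*I*√2) + 2434 = (2*(-10)*(-1/25) - 2*I*√2) + 2434 = (⅘ - 2*I*√2) + 2434 = 12174/5 - 2*I*√2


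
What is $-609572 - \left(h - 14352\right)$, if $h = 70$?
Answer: $-595290$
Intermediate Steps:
$-609572 - \left(h - 14352\right) = -609572 - \left(70 - 14352\right) = -609572 - -14282 = -609572 + 14282 = -595290$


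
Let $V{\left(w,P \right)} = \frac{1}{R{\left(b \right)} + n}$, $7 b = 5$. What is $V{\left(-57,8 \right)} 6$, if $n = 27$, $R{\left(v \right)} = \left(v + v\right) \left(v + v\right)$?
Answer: $\frac{294}{1423} \approx 0.20661$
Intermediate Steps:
$b = \frac{5}{7}$ ($b = \frac{1}{7} \cdot 5 = \frac{5}{7} \approx 0.71429$)
$R{\left(v \right)} = 4 v^{2}$ ($R{\left(v \right)} = 2 v 2 v = 4 v^{2}$)
$V{\left(w,P \right)} = \frac{49}{1423}$ ($V{\left(w,P \right)} = \frac{1}{4 \left(\frac{5}{7}\right)^{2} + 27} = \frac{1}{4 \cdot \frac{25}{49} + 27} = \frac{1}{\frac{100}{49} + 27} = \frac{1}{\frac{1423}{49}} = \frac{49}{1423}$)
$V{\left(-57,8 \right)} 6 = \frac{49}{1423} \cdot 6 = \frac{294}{1423}$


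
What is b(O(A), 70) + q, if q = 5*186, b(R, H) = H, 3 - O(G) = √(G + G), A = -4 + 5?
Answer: 1000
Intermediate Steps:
A = 1
O(G) = 3 - √2*√G (O(G) = 3 - √(G + G) = 3 - √(2*G) = 3 - √2*√G)
q = 930
b(O(A), 70) + q = 70 + 930 = 1000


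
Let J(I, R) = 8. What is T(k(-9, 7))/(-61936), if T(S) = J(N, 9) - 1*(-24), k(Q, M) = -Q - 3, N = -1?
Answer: -2/3871 ≈ -0.00051666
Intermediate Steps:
k(Q, M) = -3 - Q
T(S) = 32 (T(S) = 8 - 1*(-24) = 8 + 24 = 32)
T(k(-9, 7))/(-61936) = 32/(-61936) = 32*(-1/61936) = -2/3871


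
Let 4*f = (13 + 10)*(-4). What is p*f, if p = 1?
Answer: -23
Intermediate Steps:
f = -23 (f = ((13 + 10)*(-4))/4 = (23*(-4))/4 = (¼)*(-92) = -23)
p*f = 1*(-23) = -23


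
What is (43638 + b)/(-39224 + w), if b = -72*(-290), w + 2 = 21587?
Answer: -64518/17639 ≈ -3.6577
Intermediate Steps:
w = 21585 (w = -2 + 21587 = 21585)
b = 20880
(43638 + b)/(-39224 + w) = (43638 + 20880)/(-39224 + 21585) = 64518/(-17639) = 64518*(-1/17639) = -64518/17639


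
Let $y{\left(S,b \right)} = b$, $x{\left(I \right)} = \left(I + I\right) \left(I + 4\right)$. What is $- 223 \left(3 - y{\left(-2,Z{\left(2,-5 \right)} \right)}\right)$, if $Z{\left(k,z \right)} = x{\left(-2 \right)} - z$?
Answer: $-1338$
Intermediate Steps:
$x{\left(I \right)} = 2 I \left(4 + I\right)$
$Z{\left(k,z \right)} = -8 - z$ ($Z{\left(k,z \right)} = 2 \left(-2\right) \left(4 - 2\right) - z = 2 \left(-2\right) 2 - z = -8 - z$)
$- 223 \left(3 - y{\left(-2,Z{\left(2,-5 \right)} \right)}\right) = - 223 \left(3 - \left(-8 - -5\right)\right) = - 223 \left(3 - \left(-8 + 5\right)\right) = - 223 \left(3 - -3\right) = - 223 \left(3 + 3\right) = \left(-223\right) 6 = -1338$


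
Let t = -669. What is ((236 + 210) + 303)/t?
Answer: -749/669 ≈ -1.1196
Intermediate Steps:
((236 + 210) + 303)/t = ((236 + 210) + 303)/(-669) = (446 + 303)*(-1/669) = 749*(-1/669) = -749/669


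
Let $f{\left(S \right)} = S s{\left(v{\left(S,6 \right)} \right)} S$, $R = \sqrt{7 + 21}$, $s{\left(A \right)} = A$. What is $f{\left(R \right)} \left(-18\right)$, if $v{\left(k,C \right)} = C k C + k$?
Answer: $- 37296 \sqrt{7} \approx -98676.0$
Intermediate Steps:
$v{\left(k,C \right)} = k + k C^{2}$ ($v{\left(k,C \right)} = k C^{2} + k = k + k C^{2}$)
$R = 2 \sqrt{7}$ ($R = \sqrt{28} = 2 \sqrt{7} \approx 5.2915$)
$f{\left(S \right)} = 37 S^{3}$ ($f{\left(S \right)} = S S \left(1 + 6^{2}\right) S = S S \left(1 + 36\right) S = S S 37 S = S 37 S S = 37 S^{2} S = 37 S^{3}$)
$f{\left(R \right)} \left(-18\right) = 37 \left(2 \sqrt{7}\right)^{3} \left(-18\right) = 37 \cdot 56 \sqrt{7} \left(-18\right) = 2072 \sqrt{7} \left(-18\right) = - 37296 \sqrt{7}$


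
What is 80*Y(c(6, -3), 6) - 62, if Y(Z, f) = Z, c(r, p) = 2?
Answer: 98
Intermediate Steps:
80*Y(c(6, -3), 6) - 62 = 80*2 - 62 = 160 - 62 = 98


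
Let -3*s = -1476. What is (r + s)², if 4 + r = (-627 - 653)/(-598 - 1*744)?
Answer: 107641735744/450241 ≈ 2.3908e+5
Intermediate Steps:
s = 492 (s = -⅓*(-1476) = 492)
r = -2044/671 (r = -4 + (-627 - 653)/(-598 - 1*744) = -4 - 1280/(-598 - 744) = -4 - 1280/(-1342) = -4 - 1280*(-1/1342) = -4 + 640/671 = -2044/671 ≈ -3.0462)
(r + s)² = (-2044/671 + 492)² = (328088/671)² = 107641735744/450241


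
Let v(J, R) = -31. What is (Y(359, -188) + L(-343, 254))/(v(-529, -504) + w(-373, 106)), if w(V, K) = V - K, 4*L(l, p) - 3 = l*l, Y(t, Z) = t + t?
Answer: -30131/510 ≈ -59.080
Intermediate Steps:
Y(t, Z) = 2*t
L(l, p) = ¾ + l²/4 (L(l, p) = ¾ + (l*l)/4 = ¾ + l²/4)
(Y(359, -188) + L(-343, 254))/(v(-529, -504) + w(-373, 106)) = (2*359 + (¾ + (¼)*(-343)²))/(-31 + (-373 - 1*106)) = (718 + (¾ + (¼)*117649))/(-31 + (-373 - 106)) = (718 + (¾ + 117649/4))/(-31 - 479) = (718 + 29413)/(-510) = 30131*(-1/510) = -30131/510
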